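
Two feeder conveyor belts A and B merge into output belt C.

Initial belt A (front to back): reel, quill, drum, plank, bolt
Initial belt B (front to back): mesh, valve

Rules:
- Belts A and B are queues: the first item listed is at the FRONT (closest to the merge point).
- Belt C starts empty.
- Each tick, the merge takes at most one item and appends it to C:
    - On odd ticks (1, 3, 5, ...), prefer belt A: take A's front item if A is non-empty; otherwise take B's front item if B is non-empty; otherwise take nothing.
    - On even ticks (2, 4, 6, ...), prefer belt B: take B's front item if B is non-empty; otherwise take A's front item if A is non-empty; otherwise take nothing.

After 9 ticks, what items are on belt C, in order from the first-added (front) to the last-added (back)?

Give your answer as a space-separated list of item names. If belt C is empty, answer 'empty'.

Answer: reel mesh quill valve drum plank bolt

Derivation:
Tick 1: prefer A, take reel from A; A=[quill,drum,plank,bolt] B=[mesh,valve] C=[reel]
Tick 2: prefer B, take mesh from B; A=[quill,drum,plank,bolt] B=[valve] C=[reel,mesh]
Tick 3: prefer A, take quill from A; A=[drum,plank,bolt] B=[valve] C=[reel,mesh,quill]
Tick 4: prefer B, take valve from B; A=[drum,plank,bolt] B=[-] C=[reel,mesh,quill,valve]
Tick 5: prefer A, take drum from A; A=[plank,bolt] B=[-] C=[reel,mesh,quill,valve,drum]
Tick 6: prefer B, take plank from A; A=[bolt] B=[-] C=[reel,mesh,quill,valve,drum,plank]
Tick 7: prefer A, take bolt from A; A=[-] B=[-] C=[reel,mesh,quill,valve,drum,plank,bolt]
Tick 8: prefer B, both empty, nothing taken; A=[-] B=[-] C=[reel,mesh,quill,valve,drum,plank,bolt]
Tick 9: prefer A, both empty, nothing taken; A=[-] B=[-] C=[reel,mesh,quill,valve,drum,plank,bolt]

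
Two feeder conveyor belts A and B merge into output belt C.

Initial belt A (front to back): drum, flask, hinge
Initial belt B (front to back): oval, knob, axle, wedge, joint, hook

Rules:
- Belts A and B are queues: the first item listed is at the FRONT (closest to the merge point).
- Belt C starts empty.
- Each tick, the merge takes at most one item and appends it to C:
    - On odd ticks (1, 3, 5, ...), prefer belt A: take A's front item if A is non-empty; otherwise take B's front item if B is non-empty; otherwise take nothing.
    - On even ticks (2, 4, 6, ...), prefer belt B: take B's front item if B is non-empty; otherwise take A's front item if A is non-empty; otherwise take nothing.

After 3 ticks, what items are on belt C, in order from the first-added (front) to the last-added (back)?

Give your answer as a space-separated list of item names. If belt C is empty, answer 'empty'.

Answer: drum oval flask

Derivation:
Tick 1: prefer A, take drum from A; A=[flask,hinge] B=[oval,knob,axle,wedge,joint,hook] C=[drum]
Tick 2: prefer B, take oval from B; A=[flask,hinge] B=[knob,axle,wedge,joint,hook] C=[drum,oval]
Tick 3: prefer A, take flask from A; A=[hinge] B=[knob,axle,wedge,joint,hook] C=[drum,oval,flask]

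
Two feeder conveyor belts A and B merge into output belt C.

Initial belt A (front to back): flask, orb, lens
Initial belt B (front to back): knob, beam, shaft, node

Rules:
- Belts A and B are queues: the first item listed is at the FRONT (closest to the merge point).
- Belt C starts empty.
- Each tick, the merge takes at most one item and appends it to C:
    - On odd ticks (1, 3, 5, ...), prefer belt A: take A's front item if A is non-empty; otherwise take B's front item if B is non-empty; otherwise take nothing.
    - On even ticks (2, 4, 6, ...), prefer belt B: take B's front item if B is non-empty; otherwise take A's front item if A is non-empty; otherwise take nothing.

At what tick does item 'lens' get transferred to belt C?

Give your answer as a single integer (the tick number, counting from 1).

Tick 1: prefer A, take flask from A; A=[orb,lens] B=[knob,beam,shaft,node] C=[flask]
Tick 2: prefer B, take knob from B; A=[orb,lens] B=[beam,shaft,node] C=[flask,knob]
Tick 3: prefer A, take orb from A; A=[lens] B=[beam,shaft,node] C=[flask,knob,orb]
Tick 4: prefer B, take beam from B; A=[lens] B=[shaft,node] C=[flask,knob,orb,beam]
Tick 5: prefer A, take lens from A; A=[-] B=[shaft,node] C=[flask,knob,orb,beam,lens]

Answer: 5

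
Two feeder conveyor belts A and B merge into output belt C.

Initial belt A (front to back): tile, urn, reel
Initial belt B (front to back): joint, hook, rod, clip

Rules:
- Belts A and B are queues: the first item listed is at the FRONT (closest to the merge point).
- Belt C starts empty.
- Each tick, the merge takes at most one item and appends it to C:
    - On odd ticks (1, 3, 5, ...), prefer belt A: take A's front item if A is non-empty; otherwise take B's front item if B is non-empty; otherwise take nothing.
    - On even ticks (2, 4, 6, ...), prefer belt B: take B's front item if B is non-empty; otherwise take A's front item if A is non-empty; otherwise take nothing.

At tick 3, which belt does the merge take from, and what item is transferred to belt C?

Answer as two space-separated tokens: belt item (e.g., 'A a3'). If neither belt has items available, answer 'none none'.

Answer: A urn

Derivation:
Tick 1: prefer A, take tile from A; A=[urn,reel] B=[joint,hook,rod,clip] C=[tile]
Tick 2: prefer B, take joint from B; A=[urn,reel] B=[hook,rod,clip] C=[tile,joint]
Tick 3: prefer A, take urn from A; A=[reel] B=[hook,rod,clip] C=[tile,joint,urn]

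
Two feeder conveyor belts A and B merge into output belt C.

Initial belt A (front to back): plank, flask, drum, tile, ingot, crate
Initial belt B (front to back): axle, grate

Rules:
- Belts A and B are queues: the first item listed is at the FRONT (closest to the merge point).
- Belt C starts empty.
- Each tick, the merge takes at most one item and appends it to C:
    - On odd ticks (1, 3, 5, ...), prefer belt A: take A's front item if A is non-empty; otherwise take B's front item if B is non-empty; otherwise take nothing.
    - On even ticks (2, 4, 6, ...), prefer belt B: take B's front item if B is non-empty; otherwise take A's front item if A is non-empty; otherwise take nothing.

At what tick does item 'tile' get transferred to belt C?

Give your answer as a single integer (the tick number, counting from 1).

Answer: 6

Derivation:
Tick 1: prefer A, take plank from A; A=[flask,drum,tile,ingot,crate] B=[axle,grate] C=[plank]
Tick 2: prefer B, take axle from B; A=[flask,drum,tile,ingot,crate] B=[grate] C=[plank,axle]
Tick 3: prefer A, take flask from A; A=[drum,tile,ingot,crate] B=[grate] C=[plank,axle,flask]
Tick 4: prefer B, take grate from B; A=[drum,tile,ingot,crate] B=[-] C=[plank,axle,flask,grate]
Tick 5: prefer A, take drum from A; A=[tile,ingot,crate] B=[-] C=[plank,axle,flask,grate,drum]
Tick 6: prefer B, take tile from A; A=[ingot,crate] B=[-] C=[plank,axle,flask,grate,drum,tile]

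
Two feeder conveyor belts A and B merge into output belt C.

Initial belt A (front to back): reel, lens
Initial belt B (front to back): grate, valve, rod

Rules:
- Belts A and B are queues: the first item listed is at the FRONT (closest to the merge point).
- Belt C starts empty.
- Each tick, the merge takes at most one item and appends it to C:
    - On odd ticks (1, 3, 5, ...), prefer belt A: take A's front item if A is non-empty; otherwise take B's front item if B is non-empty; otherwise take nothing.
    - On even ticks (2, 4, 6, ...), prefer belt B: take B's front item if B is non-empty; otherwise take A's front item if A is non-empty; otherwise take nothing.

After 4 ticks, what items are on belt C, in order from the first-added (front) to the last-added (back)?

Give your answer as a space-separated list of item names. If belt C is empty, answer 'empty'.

Answer: reel grate lens valve

Derivation:
Tick 1: prefer A, take reel from A; A=[lens] B=[grate,valve,rod] C=[reel]
Tick 2: prefer B, take grate from B; A=[lens] B=[valve,rod] C=[reel,grate]
Tick 3: prefer A, take lens from A; A=[-] B=[valve,rod] C=[reel,grate,lens]
Tick 4: prefer B, take valve from B; A=[-] B=[rod] C=[reel,grate,lens,valve]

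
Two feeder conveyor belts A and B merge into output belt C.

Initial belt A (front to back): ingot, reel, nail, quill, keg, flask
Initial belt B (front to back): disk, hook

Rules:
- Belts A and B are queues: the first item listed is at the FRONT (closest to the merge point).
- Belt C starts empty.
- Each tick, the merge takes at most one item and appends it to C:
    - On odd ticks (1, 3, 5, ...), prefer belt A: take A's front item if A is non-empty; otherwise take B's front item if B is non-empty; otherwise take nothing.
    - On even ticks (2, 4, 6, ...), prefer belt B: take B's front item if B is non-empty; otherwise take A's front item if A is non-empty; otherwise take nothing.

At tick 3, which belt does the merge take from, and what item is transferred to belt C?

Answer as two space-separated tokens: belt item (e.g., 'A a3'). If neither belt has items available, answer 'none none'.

Answer: A reel

Derivation:
Tick 1: prefer A, take ingot from A; A=[reel,nail,quill,keg,flask] B=[disk,hook] C=[ingot]
Tick 2: prefer B, take disk from B; A=[reel,nail,quill,keg,flask] B=[hook] C=[ingot,disk]
Tick 3: prefer A, take reel from A; A=[nail,quill,keg,flask] B=[hook] C=[ingot,disk,reel]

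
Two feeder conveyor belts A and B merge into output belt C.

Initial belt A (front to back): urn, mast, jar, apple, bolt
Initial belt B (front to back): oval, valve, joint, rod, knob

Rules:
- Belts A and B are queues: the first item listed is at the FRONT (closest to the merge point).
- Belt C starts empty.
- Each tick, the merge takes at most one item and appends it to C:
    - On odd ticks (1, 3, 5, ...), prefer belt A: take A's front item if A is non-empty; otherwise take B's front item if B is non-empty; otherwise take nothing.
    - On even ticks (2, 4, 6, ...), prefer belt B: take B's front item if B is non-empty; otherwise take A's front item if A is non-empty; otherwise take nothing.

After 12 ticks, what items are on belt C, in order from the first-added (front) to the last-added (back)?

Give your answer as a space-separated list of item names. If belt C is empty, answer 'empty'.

Tick 1: prefer A, take urn from A; A=[mast,jar,apple,bolt] B=[oval,valve,joint,rod,knob] C=[urn]
Tick 2: prefer B, take oval from B; A=[mast,jar,apple,bolt] B=[valve,joint,rod,knob] C=[urn,oval]
Tick 3: prefer A, take mast from A; A=[jar,apple,bolt] B=[valve,joint,rod,knob] C=[urn,oval,mast]
Tick 4: prefer B, take valve from B; A=[jar,apple,bolt] B=[joint,rod,knob] C=[urn,oval,mast,valve]
Tick 5: prefer A, take jar from A; A=[apple,bolt] B=[joint,rod,knob] C=[urn,oval,mast,valve,jar]
Tick 6: prefer B, take joint from B; A=[apple,bolt] B=[rod,knob] C=[urn,oval,mast,valve,jar,joint]
Tick 7: prefer A, take apple from A; A=[bolt] B=[rod,knob] C=[urn,oval,mast,valve,jar,joint,apple]
Tick 8: prefer B, take rod from B; A=[bolt] B=[knob] C=[urn,oval,mast,valve,jar,joint,apple,rod]
Tick 9: prefer A, take bolt from A; A=[-] B=[knob] C=[urn,oval,mast,valve,jar,joint,apple,rod,bolt]
Tick 10: prefer B, take knob from B; A=[-] B=[-] C=[urn,oval,mast,valve,jar,joint,apple,rod,bolt,knob]
Tick 11: prefer A, both empty, nothing taken; A=[-] B=[-] C=[urn,oval,mast,valve,jar,joint,apple,rod,bolt,knob]
Tick 12: prefer B, both empty, nothing taken; A=[-] B=[-] C=[urn,oval,mast,valve,jar,joint,apple,rod,bolt,knob]

Answer: urn oval mast valve jar joint apple rod bolt knob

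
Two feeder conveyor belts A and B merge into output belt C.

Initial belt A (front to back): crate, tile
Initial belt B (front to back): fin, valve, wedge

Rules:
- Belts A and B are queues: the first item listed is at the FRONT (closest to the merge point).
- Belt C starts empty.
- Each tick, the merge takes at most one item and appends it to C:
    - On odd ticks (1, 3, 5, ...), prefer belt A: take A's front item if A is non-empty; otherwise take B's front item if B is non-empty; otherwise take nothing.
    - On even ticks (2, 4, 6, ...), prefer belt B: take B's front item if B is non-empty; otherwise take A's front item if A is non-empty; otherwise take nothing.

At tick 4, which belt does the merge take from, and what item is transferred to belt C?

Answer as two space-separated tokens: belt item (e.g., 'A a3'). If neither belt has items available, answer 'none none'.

Tick 1: prefer A, take crate from A; A=[tile] B=[fin,valve,wedge] C=[crate]
Tick 2: prefer B, take fin from B; A=[tile] B=[valve,wedge] C=[crate,fin]
Tick 3: prefer A, take tile from A; A=[-] B=[valve,wedge] C=[crate,fin,tile]
Tick 4: prefer B, take valve from B; A=[-] B=[wedge] C=[crate,fin,tile,valve]

Answer: B valve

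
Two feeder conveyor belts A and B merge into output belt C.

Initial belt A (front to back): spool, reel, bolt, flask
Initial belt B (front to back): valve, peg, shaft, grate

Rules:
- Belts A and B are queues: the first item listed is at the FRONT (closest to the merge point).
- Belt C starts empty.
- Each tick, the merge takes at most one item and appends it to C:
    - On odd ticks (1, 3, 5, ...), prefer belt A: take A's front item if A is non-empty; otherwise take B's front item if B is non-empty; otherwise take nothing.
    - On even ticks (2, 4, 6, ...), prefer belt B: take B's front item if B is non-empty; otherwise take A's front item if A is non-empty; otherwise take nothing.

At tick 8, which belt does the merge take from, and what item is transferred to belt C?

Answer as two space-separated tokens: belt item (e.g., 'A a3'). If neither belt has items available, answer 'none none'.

Answer: B grate

Derivation:
Tick 1: prefer A, take spool from A; A=[reel,bolt,flask] B=[valve,peg,shaft,grate] C=[spool]
Tick 2: prefer B, take valve from B; A=[reel,bolt,flask] B=[peg,shaft,grate] C=[spool,valve]
Tick 3: prefer A, take reel from A; A=[bolt,flask] B=[peg,shaft,grate] C=[spool,valve,reel]
Tick 4: prefer B, take peg from B; A=[bolt,flask] B=[shaft,grate] C=[spool,valve,reel,peg]
Tick 5: prefer A, take bolt from A; A=[flask] B=[shaft,grate] C=[spool,valve,reel,peg,bolt]
Tick 6: prefer B, take shaft from B; A=[flask] B=[grate] C=[spool,valve,reel,peg,bolt,shaft]
Tick 7: prefer A, take flask from A; A=[-] B=[grate] C=[spool,valve,reel,peg,bolt,shaft,flask]
Tick 8: prefer B, take grate from B; A=[-] B=[-] C=[spool,valve,reel,peg,bolt,shaft,flask,grate]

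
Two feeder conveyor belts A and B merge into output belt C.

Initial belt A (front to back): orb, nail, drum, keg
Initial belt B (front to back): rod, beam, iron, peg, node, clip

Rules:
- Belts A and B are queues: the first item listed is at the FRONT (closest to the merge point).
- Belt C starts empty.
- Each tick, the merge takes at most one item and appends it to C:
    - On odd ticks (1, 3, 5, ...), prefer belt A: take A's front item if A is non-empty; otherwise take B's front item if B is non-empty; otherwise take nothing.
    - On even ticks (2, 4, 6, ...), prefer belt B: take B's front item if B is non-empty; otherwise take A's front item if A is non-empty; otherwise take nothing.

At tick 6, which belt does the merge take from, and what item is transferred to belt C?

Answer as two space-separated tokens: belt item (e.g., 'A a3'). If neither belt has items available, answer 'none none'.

Tick 1: prefer A, take orb from A; A=[nail,drum,keg] B=[rod,beam,iron,peg,node,clip] C=[orb]
Tick 2: prefer B, take rod from B; A=[nail,drum,keg] B=[beam,iron,peg,node,clip] C=[orb,rod]
Tick 3: prefer A, take nail from A; A=[drum,keg] B=[beam,iron,peg,node,clip] C=[orb,rod,nail]
Tick 4: prefer B, take beam from B; A=[drum,keg] B=[iron,peg,node,clip] C=[orb,rod,nail,beam]
Tick 5: prefer A, take drum from A; A=[keg] B=[iron,peg,node,clip] C=[orb,rod,nail,beam,drum]
Tick 6: prefer B, take iron from B; A=[keg] B=[peg,node,clip] C=[orb,rod,nail,beam,drum,iron]

Answer: B iron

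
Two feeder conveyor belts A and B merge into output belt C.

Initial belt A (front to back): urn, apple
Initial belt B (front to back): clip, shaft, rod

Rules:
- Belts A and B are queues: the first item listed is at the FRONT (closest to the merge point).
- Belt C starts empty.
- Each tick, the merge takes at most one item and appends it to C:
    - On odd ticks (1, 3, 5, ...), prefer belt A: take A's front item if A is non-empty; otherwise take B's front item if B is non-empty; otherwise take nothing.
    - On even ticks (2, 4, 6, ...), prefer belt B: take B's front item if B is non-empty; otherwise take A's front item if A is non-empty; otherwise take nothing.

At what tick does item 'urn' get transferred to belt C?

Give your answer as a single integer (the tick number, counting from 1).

Tick 1: prefer A, take urn from A; A=[apple] B=[clip,shaft,rod] C=[urn]

Answer: 1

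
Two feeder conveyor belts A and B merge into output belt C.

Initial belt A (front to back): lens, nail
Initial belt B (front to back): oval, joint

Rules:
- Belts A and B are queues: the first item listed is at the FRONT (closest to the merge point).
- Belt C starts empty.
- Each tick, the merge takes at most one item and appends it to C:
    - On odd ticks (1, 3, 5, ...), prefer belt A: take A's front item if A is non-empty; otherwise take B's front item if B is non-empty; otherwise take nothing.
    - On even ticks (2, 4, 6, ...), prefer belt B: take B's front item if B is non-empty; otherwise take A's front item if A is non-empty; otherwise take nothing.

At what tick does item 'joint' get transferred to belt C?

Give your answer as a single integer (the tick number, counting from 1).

Answer: 4

Derivation:
Tick 1: prefer A, take lens from A; A=[nail] B=[oval,joint] C=[lens]
Tick 2: prefer B, take oval from B; A=[nail] B=[joint] C=[lens,oval]
Tick 3: prefer A, take nail from A; A=[-] B=[joint] C=[lens,oval,nail]
Tick 4: prefer B, take joint from B; A=[-] B=[-] C=[lens,oval,nail,joint]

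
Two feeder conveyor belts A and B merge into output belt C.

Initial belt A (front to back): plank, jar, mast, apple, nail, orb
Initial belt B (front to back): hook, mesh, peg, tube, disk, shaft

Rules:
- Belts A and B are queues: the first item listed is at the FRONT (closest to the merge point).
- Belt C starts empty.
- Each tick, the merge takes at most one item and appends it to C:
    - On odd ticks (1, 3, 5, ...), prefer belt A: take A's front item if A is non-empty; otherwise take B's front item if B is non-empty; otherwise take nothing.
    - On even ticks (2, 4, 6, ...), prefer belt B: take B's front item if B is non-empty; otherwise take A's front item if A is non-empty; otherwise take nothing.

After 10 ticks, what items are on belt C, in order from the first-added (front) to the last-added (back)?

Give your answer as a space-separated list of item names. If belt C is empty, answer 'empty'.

Tick 1: prefer A, take plank from A; A=[jar,mast,apple,nail,orb] B=[hook,mesh,peg,tube,disk,shaft] C=[plank]
Tick 2: prefer B, take hook from B; A=[jar,mast,apple,nail,orb] B=[mesh,peg,tube,disk,shaft] C=[plank,hook]
Tick 3: prefer A, take jar from A; A=[mast,apple,nail,orb] B=[mesh,peg,tube,disk,shaft] C=[plank,hook,jar]
Tick 4: prefer B, take mesh from B; A=[mast,apple,nail,orb] B=[peg,tube,disk,shaft] C=[plank,hook,jar,mesh]
Tick 5: prefer A, take mast from A; A=[apple,nail,orb] B=[peg,tube,disk,shaft] C=[plank,hook,jar,mesh,mast]
Tick 6: prefer B, take peg from B; A=[apple,nail,orb] B=[tube,disk,shaft] C=[plank,hook,jar,mesh,mast,peg]
Tick 7: prefer A, take apple from A; A=[nail,orb] B=[tube,disk,shaft] C=[plank,hook,jar,mesh,mast,peg,apple]
Tick 8: prefer B, take tube from B; A=[nail,orb] B=[disk,shaft] C=[plank,hook,jar,mesh,mast,peg,apple,tube]
Tick 9: prefer A, take nail from A; A=[orb] B=[disk,shaft] C=[plank,hook,jar,mesh,mast,peg,apple,tube,nail]
Tick 10: prefer B, take disk from B; A=[orb] B=[shaft] C=[plank,hook,jar,mesh,mast,peg,apple,tube,nail,disk]

Answer: plank hook jar mesh mast peg apple tube nail disk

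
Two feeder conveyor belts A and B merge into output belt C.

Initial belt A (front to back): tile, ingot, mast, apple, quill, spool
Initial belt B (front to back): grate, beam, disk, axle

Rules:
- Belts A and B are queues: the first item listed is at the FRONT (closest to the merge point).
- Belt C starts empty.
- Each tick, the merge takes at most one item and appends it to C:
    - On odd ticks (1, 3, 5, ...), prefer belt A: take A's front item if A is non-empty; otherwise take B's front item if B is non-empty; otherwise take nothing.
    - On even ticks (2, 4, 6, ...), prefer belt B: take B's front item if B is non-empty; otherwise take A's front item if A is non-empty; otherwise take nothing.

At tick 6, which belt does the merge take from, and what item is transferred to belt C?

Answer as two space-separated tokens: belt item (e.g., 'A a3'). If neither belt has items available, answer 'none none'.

Answer: B disk

Derivation:
Tick 1: prefer A, take tile from A; A=[ingot,mast,apple,quill,spool] B=[grate,beam,disk,axle] C=[tile]
Tick 2: prefer B, take grate from B; A=[ingot,mast,apple,quill,spool] B=[beam,disk,axle] C=[tile,grate]
Tick 3: prefer A, take ingot from A; A=[mast,apple,quill,spool] B=[beam,disk,axle] C=[tile,grate,ingot]
Tick 4: prefer B, take beam from B; A=[mast,apple,quill,spool] B=[disk,axle] C=[tile,grate,ingot,beam]
Tick 5: prefer A, take mast from A; A=[apple,quill,spool] B=[disk,axle] C=[tile,grate,ingot,beam,mast]
Tick 6: prefer B, take disk from B; A=[apple,quill,spool] B=[axle] C=[tile,grate,ingot,beam,mast,disk]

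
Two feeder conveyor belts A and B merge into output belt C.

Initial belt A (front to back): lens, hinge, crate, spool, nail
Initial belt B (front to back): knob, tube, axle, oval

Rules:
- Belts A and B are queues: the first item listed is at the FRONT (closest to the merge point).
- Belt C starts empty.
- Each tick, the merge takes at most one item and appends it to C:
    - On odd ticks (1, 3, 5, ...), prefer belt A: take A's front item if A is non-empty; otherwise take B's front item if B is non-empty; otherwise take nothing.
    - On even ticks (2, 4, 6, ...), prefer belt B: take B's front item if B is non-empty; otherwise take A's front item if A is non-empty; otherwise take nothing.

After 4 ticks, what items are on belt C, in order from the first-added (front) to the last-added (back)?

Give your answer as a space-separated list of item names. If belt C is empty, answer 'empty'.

Tick 1: prefer A, take lens from A; A=[hinge,crate,spool,nail] B=[knob,tube,axle,oval] C=[lens]
Tick 2: prefer B, take knob from B; A=[hinge,crate,spool,nail] B=[tube,axle,oval] C=[lens,knob]
Tick 3: prefer A, take hinge from A; A=[crate,spool,nail] B=[tube,axle,oval] C=[lens,knob,hinge]
Tick 4: prefer B, take tube from B; A=[crate,spool,nail] B=[axle,oval] C=[lens,knob,hinge,tube]

Answer: lens knob hinge tube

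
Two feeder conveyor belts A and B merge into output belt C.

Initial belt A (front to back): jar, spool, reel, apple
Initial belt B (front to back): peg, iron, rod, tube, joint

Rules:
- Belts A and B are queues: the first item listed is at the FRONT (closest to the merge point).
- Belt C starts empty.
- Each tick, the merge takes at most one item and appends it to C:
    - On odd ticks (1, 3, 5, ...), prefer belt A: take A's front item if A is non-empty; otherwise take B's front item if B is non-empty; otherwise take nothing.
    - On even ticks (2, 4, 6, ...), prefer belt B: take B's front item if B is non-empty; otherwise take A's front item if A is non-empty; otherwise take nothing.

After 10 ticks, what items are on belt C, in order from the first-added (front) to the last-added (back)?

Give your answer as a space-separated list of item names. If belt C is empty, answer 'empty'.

Answer: jar peg spool iron reel rod apple tube joint

Derivation:
Tick 1: prefer A, take jar from A; A=[spool,reel,apple] B=[peg,iron,rod,tube,joint] C=[jar]
Tick 2: prefer B, take peg from B; A=[spool,reel,apple] B=[iron,rod,tube,joint] C=[jar,peg]
Tick 3: prefer A, take spool from A; A=[reel,apple] B=[iron,rod,tube,joint] C=[jar,peg,spool]
Tick 4: prefer B, take iron from B; A=[reel,apple] B=[rod,tube,joint] C=[jar,peg,spool,iron]
Tick 5: prefer A, take reel from A; A=[apple] B=[rod,tube,joint] C=[jar,peg,spool,iron,reel]
Tick 6: prefer B, take rod from B; A=[apple] B=[tube,joint] C=[jar,peg,spool,iron,reel,rod]
Tick 7: prefer A, take apple from A; A=[-] B=[tube,joint] C=[jar,peg,spool,iron,reel,rod,apple]
Tick 8: prefer B, take tube from B; A=[-] B=[joint] C=[jar,peg,spool,iron,reel,rod,apple,tube]
Tick 9: prefer A, take joint from B; A=[-] B=[-] C=[jar,peg,spool,iron,reel,rod,apple,tube,joint]
Tick 10: prefer B, both empty, nothing taken; A=[-] B=[-] C=[jar,peg,spool,iron,reel,rod,apple,tube,joint]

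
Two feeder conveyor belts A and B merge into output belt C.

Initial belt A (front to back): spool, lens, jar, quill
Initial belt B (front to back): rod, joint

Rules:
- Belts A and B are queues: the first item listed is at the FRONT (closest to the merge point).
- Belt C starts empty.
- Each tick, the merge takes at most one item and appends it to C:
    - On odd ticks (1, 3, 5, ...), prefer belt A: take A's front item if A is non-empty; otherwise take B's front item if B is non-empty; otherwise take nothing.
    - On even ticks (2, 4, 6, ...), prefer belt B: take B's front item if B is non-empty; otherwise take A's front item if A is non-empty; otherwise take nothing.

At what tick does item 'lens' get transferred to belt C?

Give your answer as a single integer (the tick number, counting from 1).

Answer: 3

Derivation:
Tick 1: prefer A, take spool from A; A=[lens,jar,quill] B=[rod,joint] C=[spool]
Tick 2: prefer B, take rod from B; A=[lens,jar,quill] B=[joint] C=[spool,rod]
Tick 3: prefer A, take lens from A; A=[jar,quill] B=[joint] C=[spool,rod,lens]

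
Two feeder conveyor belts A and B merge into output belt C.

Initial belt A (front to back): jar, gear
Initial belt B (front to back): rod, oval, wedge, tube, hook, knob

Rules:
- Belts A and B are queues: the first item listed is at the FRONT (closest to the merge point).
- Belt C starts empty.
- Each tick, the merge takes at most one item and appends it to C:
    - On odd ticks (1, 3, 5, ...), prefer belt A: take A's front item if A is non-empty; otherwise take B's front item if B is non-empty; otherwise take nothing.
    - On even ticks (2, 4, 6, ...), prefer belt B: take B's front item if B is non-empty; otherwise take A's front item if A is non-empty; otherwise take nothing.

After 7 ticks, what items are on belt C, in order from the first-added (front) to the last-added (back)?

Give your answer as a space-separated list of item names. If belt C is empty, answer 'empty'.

Answer: jar rod gear oval wedge tube hook

Derivation:
Tick 1: prefer A, take jar from A; A=[gear] B=[rod,oval,wedge,tube,hook,knob] C=[jar]
Tick 2: prefer B, take rod from B; A=[gear] B=[oval,wedge,tube,hook,knob] C=[jar,rod]
Tick 3: prefer A, take gear from A; A=[-] B=[oval,wedge,tube,hook,knob] C=[jar,rod,gear]
Tick 4: prefer B, take oval from B; A=[-] B=[wedge,tube,hook,knob] C=[jar,rod,gear,oval]
Tick 5: prefer A, take wedge from B; A=[-] B=[tube,hook,knob] C=[jar,rod,gear,oval,wedge]
Tick 6: prefer B, take tube from B; A=[-] B=[hook,knob] C=[jar,rod,gear,oval,wedge,tube]
Tick 7: prefer A, take hook from B; A=[-] B=[knob] C=[jar,rod,gear,oval,wedge,tube,hook]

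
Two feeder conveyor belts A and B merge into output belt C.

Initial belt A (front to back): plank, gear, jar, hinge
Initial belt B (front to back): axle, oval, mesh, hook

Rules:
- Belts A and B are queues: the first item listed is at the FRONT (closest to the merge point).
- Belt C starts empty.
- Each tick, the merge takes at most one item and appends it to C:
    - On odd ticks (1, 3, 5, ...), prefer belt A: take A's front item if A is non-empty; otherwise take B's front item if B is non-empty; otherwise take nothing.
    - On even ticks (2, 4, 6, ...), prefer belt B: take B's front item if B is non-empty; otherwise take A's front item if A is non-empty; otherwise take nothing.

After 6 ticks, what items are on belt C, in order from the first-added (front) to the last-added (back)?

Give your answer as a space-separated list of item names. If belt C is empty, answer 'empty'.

Answer: plank axle gear oval jar mesh

Derivation:
Tick 1: prefer A, take plank from A; A=[gear,jar,hinge] B=[axle,oval,mesh,hook] C=[plank]
Tick 2: prefer B, take axle from B; A=[gear,jar,hinge] B=[oval,mesh,hook] C=[plank,axle]
Tick 3: prefer A, take gear from A; A=[jar,hinge] B=[oval,mesh,hook] C=[plank,axle,gear]
Tick 4: prefer B, take oval from B; A=[jar,hinge] B=[mesh,hook] C=[plank,axle,gear,oval]
Tick 5: prefer A, take jar from A; A=[hinge] B=[mesh,hook] C=[plank,axle,gear,oval,jar]
Tick 6: prefer B, take mesh from B; A=[hinge] B=[hook] C=[plank,axle,gear,oval,jar,mesh]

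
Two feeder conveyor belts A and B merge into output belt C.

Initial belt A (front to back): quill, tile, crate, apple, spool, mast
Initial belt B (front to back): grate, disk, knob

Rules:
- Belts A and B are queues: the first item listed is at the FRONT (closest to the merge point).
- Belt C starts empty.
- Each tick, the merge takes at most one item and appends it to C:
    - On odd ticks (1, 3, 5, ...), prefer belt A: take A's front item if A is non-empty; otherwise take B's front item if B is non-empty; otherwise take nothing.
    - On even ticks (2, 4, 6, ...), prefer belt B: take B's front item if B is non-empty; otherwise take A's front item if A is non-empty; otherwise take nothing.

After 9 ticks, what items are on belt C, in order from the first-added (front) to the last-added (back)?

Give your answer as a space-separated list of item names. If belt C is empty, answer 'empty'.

Answer: quill grate tile disk crate knob apple spool mast

Derivation:
Tick 1: prefer A, take quill from A; A=[tile,crate,apple,spool,mast] B=[grate,disk,knob] C=[quill]
Tick 2: prefer B, take grate from B; A=[tile,crate,apple,spool,mast] B=[disk,knob] C=[quill,grate]
Tick 3: prefer A, take tile from A; A=[crate,apple,spool,mast] B=[disk,knob] C=[quill,grate,tile]
Tick 4: prefer B, take disk from B; A=[crate,apple,spool,mast] B=[knob] C=[quill,grate,tile,disk]
Tick 5: prefer A, take crate from A; A=[apple,spool,mast] B=[knob] C=[quill,grate,tile,disk,crate]
Tick 6: prefer B, take knob from B; A=[apple,spool,mast] B=[-] C=[quill,grate,tile,disk,crate,knob]
Tick 7: prefer A, take apple from A; A=[spool,mast] B=[-] C=[quill,grate,tile,disk,crate,knob,apple]
Tick 8: prefer B, take spool from A; A=[mast] B=[-] C=[quill,grate,tile,disk,crate,knob,apple,spool]
Tick 9: prefer A, take mast from A; A=[-] B=[-] C=[quill,grate,tile,disk,crate,knob,apple,spool,mast]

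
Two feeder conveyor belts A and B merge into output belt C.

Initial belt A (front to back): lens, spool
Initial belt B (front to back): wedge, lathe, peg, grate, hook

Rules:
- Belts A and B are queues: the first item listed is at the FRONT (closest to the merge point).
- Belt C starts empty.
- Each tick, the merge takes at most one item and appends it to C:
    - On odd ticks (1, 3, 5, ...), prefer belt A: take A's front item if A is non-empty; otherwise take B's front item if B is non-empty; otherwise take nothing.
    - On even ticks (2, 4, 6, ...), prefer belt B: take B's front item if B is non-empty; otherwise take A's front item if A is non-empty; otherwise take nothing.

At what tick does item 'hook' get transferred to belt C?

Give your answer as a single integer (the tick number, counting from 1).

Answer: 7

Derivation:
Tick 1: prefer A, take lens from A; A=[spool] B=[wedge,lathe,peg,grate,hook] C=[lens]
Tick 2: prefer B, take wedge from B; A=[spool] B=[lathe,peg,grate,hook] C=[lens,wedge]
Tick 3: prefer A, take spool from A; A=[-] B=[lathe,peg,grate,hook] C=[lens,wedge,spool]
Tick 4: prefer B, take lathe from B; A=[-] B=[peg,grate,hook] C=[lens,wedge,spool,lathe]
Tick 5: prefer A, take peg from B; A=[-] B=[grate,hook] C=[lens,wedge,spool,lathe,peg]
Tick 6: prefer B, take grate from B; A=[-] B=[hook] C=[lens,wedge,spool,lathe,peg,grate]
Tick 7: prefer A, take hook from B; A=[-] B=[-] C=[lens,wedge,spool,lathe,peg,grate,hook]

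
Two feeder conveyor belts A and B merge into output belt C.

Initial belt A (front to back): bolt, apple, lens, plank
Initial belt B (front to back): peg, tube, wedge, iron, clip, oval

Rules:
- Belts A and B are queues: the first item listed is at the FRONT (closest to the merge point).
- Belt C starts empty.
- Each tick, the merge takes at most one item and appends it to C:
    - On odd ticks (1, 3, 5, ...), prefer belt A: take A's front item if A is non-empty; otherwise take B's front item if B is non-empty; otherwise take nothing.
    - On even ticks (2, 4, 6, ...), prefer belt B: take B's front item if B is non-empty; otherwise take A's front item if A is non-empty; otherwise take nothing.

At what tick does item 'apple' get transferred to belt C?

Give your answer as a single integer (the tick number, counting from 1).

Tick 1: prefer A, take bolt from A; A=[apple,lens,plank] B=[peg,tube,wedge,iron,clip,oval] C=[bolt]
Tick 2: prefer B, take peg from B; A=[apple,lens,plank] B=[tube,wedge,iron,clip,oval] C=[bolt,peg]
Tick 3: prefer A, take apple from A; A=[lens,plank] B=[tube,wedge,iron,clip,oval] C=[bolt,peg,apple]

Answer: 3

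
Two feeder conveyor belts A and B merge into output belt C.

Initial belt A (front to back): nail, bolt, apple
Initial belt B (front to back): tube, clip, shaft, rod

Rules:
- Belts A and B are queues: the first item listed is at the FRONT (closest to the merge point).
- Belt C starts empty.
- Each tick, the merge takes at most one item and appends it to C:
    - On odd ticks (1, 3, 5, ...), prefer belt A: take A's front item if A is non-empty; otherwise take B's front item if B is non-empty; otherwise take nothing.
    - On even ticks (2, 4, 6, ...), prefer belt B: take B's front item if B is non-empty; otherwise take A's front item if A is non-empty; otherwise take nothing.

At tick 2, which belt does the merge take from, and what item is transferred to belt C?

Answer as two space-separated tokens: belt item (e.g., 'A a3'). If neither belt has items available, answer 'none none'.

Tick 1: prefer A, take nail from A; A=[bolt,apple] B=[tube,clip,shaft,rod] C=[nail]
Tick 2: prefer B, take tube from B; A=[bolt,apple] B=[clip,shaft,rod] C=[nail,tube]

Answer: B tube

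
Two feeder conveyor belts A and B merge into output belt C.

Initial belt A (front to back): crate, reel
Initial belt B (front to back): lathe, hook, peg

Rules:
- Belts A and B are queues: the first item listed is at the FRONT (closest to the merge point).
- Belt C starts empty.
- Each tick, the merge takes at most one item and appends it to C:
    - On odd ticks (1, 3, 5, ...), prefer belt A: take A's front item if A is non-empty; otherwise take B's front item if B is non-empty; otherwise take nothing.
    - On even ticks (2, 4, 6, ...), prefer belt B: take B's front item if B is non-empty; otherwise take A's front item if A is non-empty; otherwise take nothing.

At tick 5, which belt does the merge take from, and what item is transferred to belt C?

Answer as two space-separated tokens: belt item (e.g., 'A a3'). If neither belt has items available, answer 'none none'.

Tick 1: prefer A, take crate from A; A=[reel] B=[lathe,hook,peg] C=[crate]
Tick 2: prefer B, take lathe from B; A=[reel] B=[hook,peg] C=[crate,lathe]
Tick 3: prefer A, take reel from A; A=[-] B=[hook,peg] C=[crate,lathe,reel]
Tick 4: prefer B, take hook from B; A=[-] B=[peg] C=[crate,lathe,reel,hook]
Tick 5: prefer A, take peg from B; A=[-] B=[-] C=[crate,lathe,reel,hook,peg]

Answer: B peg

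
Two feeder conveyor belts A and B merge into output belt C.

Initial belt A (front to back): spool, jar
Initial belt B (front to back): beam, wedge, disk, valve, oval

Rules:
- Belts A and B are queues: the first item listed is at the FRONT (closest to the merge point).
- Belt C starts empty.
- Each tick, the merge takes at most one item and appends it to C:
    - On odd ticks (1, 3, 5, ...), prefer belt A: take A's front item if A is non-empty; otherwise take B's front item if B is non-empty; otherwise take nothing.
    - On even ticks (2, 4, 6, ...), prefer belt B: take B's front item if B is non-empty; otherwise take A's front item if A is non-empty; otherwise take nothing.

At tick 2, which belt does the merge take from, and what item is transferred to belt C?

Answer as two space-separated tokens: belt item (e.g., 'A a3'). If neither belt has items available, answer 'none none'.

Tick 1: prefer A, take spool from A; A=[jar] B=[beam,wedge,disk,valve,oval] C=[spool]
Tick 2: prefer B, take beam from B; A=[jar] B=[wedge,disk,valve,oval] C=[spool,beam]

Answer: B beam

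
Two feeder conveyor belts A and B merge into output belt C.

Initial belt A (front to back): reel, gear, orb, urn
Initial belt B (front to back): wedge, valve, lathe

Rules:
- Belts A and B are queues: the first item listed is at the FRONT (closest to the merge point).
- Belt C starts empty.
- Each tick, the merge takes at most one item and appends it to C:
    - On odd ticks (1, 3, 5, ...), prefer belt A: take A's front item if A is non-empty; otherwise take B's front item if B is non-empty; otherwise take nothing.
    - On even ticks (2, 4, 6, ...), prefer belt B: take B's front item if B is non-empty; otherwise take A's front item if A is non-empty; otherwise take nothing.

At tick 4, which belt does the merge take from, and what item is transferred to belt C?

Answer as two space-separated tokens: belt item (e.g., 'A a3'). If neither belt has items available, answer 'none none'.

Tick 1: prefer A, take reel from A; A=[gear,orb,urn] B=[wedge,valve,lathe] C=[reel]
Tick 2: prefer B, take wedge from B; A=[gear,orb,urn] B=[valve,lathe] C=[reel,wedge]
Tick 3: prefer A, take gear from A; A=[orb,urn] B=[valve,lathe] C=[reel,wedge,gear]
Tick 4: prefer B, take valve from B; A=[orb,urn] B=[lathe] C=[reel,wedge,gear,valve]

Answer: B valve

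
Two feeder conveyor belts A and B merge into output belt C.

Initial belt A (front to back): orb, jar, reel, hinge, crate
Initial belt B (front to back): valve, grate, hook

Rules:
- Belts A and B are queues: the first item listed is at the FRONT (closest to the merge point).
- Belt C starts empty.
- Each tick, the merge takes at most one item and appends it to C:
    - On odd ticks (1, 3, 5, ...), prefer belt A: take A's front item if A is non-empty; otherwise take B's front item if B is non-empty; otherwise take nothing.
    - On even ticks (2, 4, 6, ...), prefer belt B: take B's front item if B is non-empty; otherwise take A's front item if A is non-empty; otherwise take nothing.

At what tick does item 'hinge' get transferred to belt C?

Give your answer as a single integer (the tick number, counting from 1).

Answer: 7

Derivation:
Tick 1: prefer A, take orb from A; A=[jar,reel,hinge,crate] B=[valve,grate,hook] C=[orb]
Tick 2: prefer B, take valve from B; A=[jar,reel,hinge,crate] B=[grate,hook] C=[orb,valve]
Tick 3: prefer A, take jar from A; A=[reel,hinge,crate] B=[grate,hook] C=[orb,valve,jar]
Tick 4: prefer B, take grate from B; A=[reel,hinge,crate] B=[hook] C=[orb,valve,jar,grate]
Tick 5: prefer A, take reel from A; A=[hinge,crate] B=[hook] C=[orb,valve,jar,grate,reel]
Tick 6: prefer B, take hook from B; A=[hinge,crate] B=[-] C=[orb,valve,jar,grate,reel,hook]
Tick 7: prefer A, take hinge from A; A=[crate] B=[-] C=[orb,valve,jar,grate,reel,hook,hinge]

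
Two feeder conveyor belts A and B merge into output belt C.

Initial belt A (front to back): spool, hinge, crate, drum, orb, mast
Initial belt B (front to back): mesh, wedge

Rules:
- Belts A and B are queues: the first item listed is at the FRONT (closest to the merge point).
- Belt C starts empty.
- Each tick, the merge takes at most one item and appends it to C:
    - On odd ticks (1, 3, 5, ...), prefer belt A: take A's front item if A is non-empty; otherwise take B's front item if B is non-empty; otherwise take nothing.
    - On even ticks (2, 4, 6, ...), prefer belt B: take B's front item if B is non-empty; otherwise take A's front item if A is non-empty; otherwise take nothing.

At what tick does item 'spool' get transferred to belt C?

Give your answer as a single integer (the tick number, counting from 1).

Tick 1: prefer A, take spool from A; A=[hinge,crate,drum,orb,mast] B=[mesh,wedge] C=[spool]

Answer: 1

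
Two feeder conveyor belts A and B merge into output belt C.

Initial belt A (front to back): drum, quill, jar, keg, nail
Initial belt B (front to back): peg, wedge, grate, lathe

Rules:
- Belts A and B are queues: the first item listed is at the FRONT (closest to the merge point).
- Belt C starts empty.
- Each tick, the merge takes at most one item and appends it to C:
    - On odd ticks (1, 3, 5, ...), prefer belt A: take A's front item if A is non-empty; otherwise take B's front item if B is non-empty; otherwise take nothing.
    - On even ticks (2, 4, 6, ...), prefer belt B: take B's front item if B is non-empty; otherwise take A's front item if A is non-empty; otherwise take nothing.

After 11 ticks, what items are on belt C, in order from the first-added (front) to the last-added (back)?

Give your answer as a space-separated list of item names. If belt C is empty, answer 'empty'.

Tick 1: prefer A, take drum from A; A=[quill,jar,keg,nail] B=[peg,wedge,grate,lathe] C=[drum]
Tick 2: prefer B, take peg from B; A=[quill,jar,keg,nail] B=[wedge,grate,lathe] C=[drum,peg]
Tick 3: prefer A, take quill from A; A=[jar,keg,nail] B=[wedge,grate,lathe] C=[drum,peg,quill]
Tick 4: prefer B, take wedge from B; A=[jar,keg,nail] B=[grate,lathe] C=[drum,peg,quill,wedge]
Tick 5: prefer A, take jar from A; A=[keg,nail] B=[grate,lathe] C=[drum,peg,quill,wedge,jar]
Tick 6: prefer B, take grate from B; A=[keg,nail] B=[lathe] C=[drum,peg,quill,wedge,jar,grate]
Tick 7: prefer A, take keg from A; A=[nail] B=[lathe] C=[drum,peg,quill,wedge,jar,grate,keg]
Tick 8: prefer B, take lathe from B; A=[nail] B=[-] C=[drum,peg,quill,wedge,jar,grate,keg,lathe]
Tick 9: prefer A, take nail from A; A=[-] B=[-] C=[drum,peg,quill,wedge,jar,grate,keg,lathe,nail]
Tick 10: prefer B, both empty, nothing taken; A=[-] B=[-] C=[drum,peg,quill,wedge,jar,grate,keg,lathe,nail]
Tick 11: prefer A, both empty, nothing taken; A=[-] B=[-] C=[drum,peg,quill,wedge,jar,grate,keg,lathe,nail]

Answer: drum peg quill wedge jar grate keg lathe nail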